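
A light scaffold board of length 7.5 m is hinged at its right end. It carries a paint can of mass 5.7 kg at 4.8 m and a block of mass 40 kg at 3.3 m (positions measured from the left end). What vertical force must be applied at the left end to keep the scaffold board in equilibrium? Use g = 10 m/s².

Taking torques about the right end:
Paint can: 5.7 × 10 = 57 N down at 4.8 m → arm 2.7 m, τ = 57 × 2.7 = 153.9 N·m counterclockwise.
Block: 40 × 10 = 400 N down at 3.3 m → arm 4.2 m, τ = 400 × 4.2 = 1680 N·m counterclockwise.
Net moment of the loads = 1834 N·m counterclockwise.
The upward force F acts at the left end, arm 7.5 m, giving F × 7.5 clockwise.
Balancing moments: F × 7.5 = 1834, giving F = 1834 / 7.5 = 245 N.

F ≈ 245 N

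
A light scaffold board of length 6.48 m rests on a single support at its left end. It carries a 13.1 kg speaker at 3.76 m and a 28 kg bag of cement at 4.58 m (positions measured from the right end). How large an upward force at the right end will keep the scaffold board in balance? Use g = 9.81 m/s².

Sum moments about the left end (the unknown pivot reaction has zero arm there).
Speaker: 13.1 × 9.81 = 128.5 N down at 3.76 m → arm 2.72 m, τ = 128.5 × 2.72 = 349.5 N·m clockwise.
Bag of cement: 28 × 9.81 = 274.7 N down at 4.58 m → arm 1.9 m, τ = 274.7 × 1.9 = 521.9 N·m clockwise.
Net moment of the loads = 871.4 N·m clockwise.
The upward force F acts at the right end, arm 6.48 m, giving F × 6.48 counterclockwise.
Στ = 0 ⇒ F × 6.48 = 871.4 ⇒ F = 871.4 / 6.48 = 134 N.

F ≈ 134 N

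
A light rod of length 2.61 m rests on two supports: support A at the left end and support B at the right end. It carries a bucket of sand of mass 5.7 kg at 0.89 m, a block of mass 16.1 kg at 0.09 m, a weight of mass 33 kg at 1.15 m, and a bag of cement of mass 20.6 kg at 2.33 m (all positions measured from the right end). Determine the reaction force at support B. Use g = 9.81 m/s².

R_B ≈ 392 N

Take moments about support A.
Bucket of sand: 5.7 × 9.81 = 55.92 N down at 0.89 m → arm 1.72 m, τ = 55.92 × 1.72 = 96.18 N·m clockwise.
Block: 16.1 × 9.81 = 157.9 N down at 0.09 m → arm 2.52 m, τ = 157.9 × 2.52 = 397.9 N·m clockwise.
Weight: 33 × 9.81 = 323.7 N down at 1.15 m → arm 1.46 m, τ = 323.7 × 1.46 = 472.6 N·m clockwise.
Bag of cement: 20.6 × 9.81 = 202.1 N down at 2.33 m → arm 0.28 m, τ = 202.1 × 0.28 = 56.59 N·m clockwise.
Net load moment about support A = 1023 N·m clockwise.
Reaction R at support B is upward at 0 m, arm 2.61 m → moment R × 2.61 counterclockwise.
Setting net torque to zero: R × 2.61 = 1023 → R = 392 N.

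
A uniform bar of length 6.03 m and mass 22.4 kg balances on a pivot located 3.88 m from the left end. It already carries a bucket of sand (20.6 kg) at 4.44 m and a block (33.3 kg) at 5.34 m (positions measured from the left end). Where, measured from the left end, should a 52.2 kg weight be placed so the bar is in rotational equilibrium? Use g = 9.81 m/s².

x ≈ 3.1 m from the left end

Choose the pivot (at 3.88 m from the left end) as the axis so the support reaction has zero arm there.
Beam weight: 22.4 × 9.81 = 219.7 N down at 3.015 m → arm 0.865 m, τ = 219.7 × 0.865 = 190 N·m counterclockwise.
Bucket of sand: 20.6 × 9.81 = 202.1 N down at 4.44 m → arm 0.56 m, τ = 202.1 × 0.56 = 113.2 N·m clockwise.
Block: 33.3 × 9.81 = 326.7 N down at 5.34 m → arm 1.46 m, τ = 326.7 × 1.46 = 477 N·m clockwise.
Net moment of existing loads = 400.2 N·m clockwise.
The weight weighs 52.2 × 9.81 = 512.1 N and must supply an equal counterclockwise moment, so its lever arm about the pivot is 400.2 / 512.1 = 0.781 m.
That puts it at 3.88 − 0.781 = 3.1 m from the left end.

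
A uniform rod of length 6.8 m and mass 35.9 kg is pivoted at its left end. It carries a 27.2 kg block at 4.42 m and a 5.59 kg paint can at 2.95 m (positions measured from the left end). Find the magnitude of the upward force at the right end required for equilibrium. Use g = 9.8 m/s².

F ≈ 373 N

Take moments about the left end.
Beam weight: 35.9 × 9.8 = 351.8 N down at 3.4 m → arm 3.4 m, τ = 351.8 × 3.4 = 1196 N·m clockwise.
Block: 27.2 × 9.8 = 266.6 N down at 4.42 m → arm 4.42 m, τ = 266.6 × 4.42 = 1178 N·m clockwise.
Paint can: 5.59 × 9.8 = 54.78 N down at 2.95 m → arm 2.95 m, τ = 54.78 × 2.95 = 161.6 N·m clockwise.
Net moment of the loads = 2536 N·m clockwise.
The upward force F acts at the right end, arm 6.8 m, giving F × 6.8 counterclockwise.
Balancing moments: F × 6.8 = 2536, giving F = 2536 / 6.8 = 373 N.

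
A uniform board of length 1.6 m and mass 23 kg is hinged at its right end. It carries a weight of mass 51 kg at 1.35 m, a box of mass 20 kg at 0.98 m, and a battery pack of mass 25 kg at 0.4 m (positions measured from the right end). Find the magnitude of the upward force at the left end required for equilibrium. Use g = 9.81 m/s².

Sum moments about the right end (the unknown pivot reaction has zero arm there).
Beam weight: 23 × 9.81 = 225.6 N down at 0.8 m → arm 0.8 m, τ = 225.6 × 0.8 = 180.5 N·m counterclockwise.
Weight: 51 × 9.81 = 500.3 N down at 1.35 m → arm 1.35 m, τ = 500.3 × 1.35 = 675.4 N·m counterclockwise.
Box: 20 × 9.81 = 196.2 N down at 0.98 m → arm 0.98 m, τ = 196.2 × 0.98 = 192.3 N·m counterclockwise.
Battery pack: 25 × 9.81 = 245.2 N down at 0.4 m → arm 0.4 m, τ = 245.2 × 0.4 = 98.08 N·m counterclockwise.
Net moment of the loads = 1146 N·m counterclockwise.
The upward force F acts at the left end, arm 1.6 m, giving F × 1.6 clockwise.
Στ = 0 ⇒ F × 1.6 = 1146 ⇒ F = 1146 / 1.6 = 716 N.

F ≈ 716 N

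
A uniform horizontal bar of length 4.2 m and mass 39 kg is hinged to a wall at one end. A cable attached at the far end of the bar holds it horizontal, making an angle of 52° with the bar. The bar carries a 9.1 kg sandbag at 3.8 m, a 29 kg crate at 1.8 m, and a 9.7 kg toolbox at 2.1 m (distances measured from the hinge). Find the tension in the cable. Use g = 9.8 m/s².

T ≈ 560 N

Sum moments about the hinge (the unknown hinge reaction has zero arm there).
Beam weight: 39 × 9.8 = 382.2 N down at 2.1 m → arm 2.1 m, τ = 382.2 × 2.1 = 802.6 N·m clockwise.
Sandbag: 9.1 × 9.8 = 89.18 N down at 3.8 m → arm 3.8 m, τ = 89.18 × 3.8 = 338.9 N·m clockwise.
Crate: 29 × 9.8 = 284.2 N down at 1.8 m → arm 1.8 m, τ = 284.2 × 1.8 = 511.6 N·m clockwise.
Toolbox: 9.7 × 9.8 = 95.06 N down at 2.1 m → arm 2.1 m, τ = 95.06 × 2.1 = 199.6 N·m clockwise.
Total clockwise load moment = 1853 N·m.
The cable tension T acts at 4.2 m; only its component perpendicular to the bar, T sinθ, produces torque. sin 52° = 0.788.
Setting net torque to zero: T × 4.2 × 0.788 = 1853 → T = 1853 / 3.31 = 560 N.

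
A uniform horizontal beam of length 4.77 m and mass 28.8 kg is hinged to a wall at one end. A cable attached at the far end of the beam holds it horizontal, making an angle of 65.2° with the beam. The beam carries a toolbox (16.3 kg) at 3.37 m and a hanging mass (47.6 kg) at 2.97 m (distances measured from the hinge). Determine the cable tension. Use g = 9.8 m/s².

Sum moments about the hinge (the unknown hinge reaction has zero arm there).
Beam weight: 28.8 × 9.8 = 282.2 N down at 2.385 m → arm 2.385 m, τ = 282.2 × 2.385 = 673 N·m clockwise.
Toolbox: 16.3 × 9.8 = 159.7 N down at 3.37 m → arm 3.37 m, τ = 159.7 × 3.37 = 538.2 N·m clockwise.
Hanging mass: 47.6 × 9.8 = 466.5 N down at 2.97 m → arm 2.97 m, τ = 466.5 × 2.97 = 1386 N·m clockwise.
Total clockwise load moment = 2597 N·m.
The cable tension T acts at 4.77 m; only its component perpendicular to the beam, T sinθ, produces torque. sin 65.2° = 0.9078.
Στ = 0 ⇒ T × 4.77 × 0.9078 = 2597 ⇒ T = 2597 / 4.33 = 600 N.

T ≈ 600 N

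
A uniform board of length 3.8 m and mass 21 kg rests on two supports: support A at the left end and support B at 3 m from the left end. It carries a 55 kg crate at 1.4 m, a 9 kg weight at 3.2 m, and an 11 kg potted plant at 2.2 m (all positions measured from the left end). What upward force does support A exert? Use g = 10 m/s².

Take moments about support B.
Beam weight: 21 × 10 = 210 N down at 1.9 m → arm 1.1 m, τ = 210 × 1.1 = 231 N·m counterclockwise.
Crate: 55 × 10 = 550 N down at 1.4 m → arm 1.6 m, τ = 550 × 1.6 = 880 N·m counterclockwise.
Weight: 9 × 10 = 90 N down at 3.2 m → arm 0.2 m, τ = 90 × 0.2 = 18 N·m clockwise.
Potted plant: 11 × 10 = 110 N down at 2.2 m → arm 0.8 m, τ = 110 × 0.8 = 88 N·m counterclockwise.
Net load moment about support B = 1181 N·m counterclockwise.
Reaction R at support A is upward at 0 m, arm 3 m → moment R × 3 clockwise.
For rotational equilibrium, R × 3 = 1181, so R = 394 N.

R_A ≈ 394 N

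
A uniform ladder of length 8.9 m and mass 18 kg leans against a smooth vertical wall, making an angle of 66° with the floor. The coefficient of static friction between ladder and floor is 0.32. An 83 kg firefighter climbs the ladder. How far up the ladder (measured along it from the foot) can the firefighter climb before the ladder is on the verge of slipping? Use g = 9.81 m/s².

About the foot of the ladder:
Ladder weight 18×9.81 = 176.6 N acts at 4.45 m along the ladder; its horizontal arm is 4.45·cos66° = 1.81 m → τ = 319.6 N·m clockwise.
Firefighter weight 83×9.81 = 814.2 N at distance d → arm d·cos66° → τ = 814.2·d·0.4067 clockwise.
Wall normal N at the top has arm L sinθ = 8.131 m counterclockwise, so Στ = 0 gives N·8.131 = 319.6 + 331.1·d.
ΣFy = 0 ⇒ N_floor = 990.8 N, so the maximum friction is μ_s·N_floor = 0.32×990.8 = 317.1 N. ΣFx = 0 ⇒ N_wall = f, so at the slipping point N = 317.1 N.
Substituting: 317.1×8.131 = 319.6 + 331.1·d ⇒ d = (2578 − 319.6) / 331.1 = 6.82 m.

d ≈ 6.82 m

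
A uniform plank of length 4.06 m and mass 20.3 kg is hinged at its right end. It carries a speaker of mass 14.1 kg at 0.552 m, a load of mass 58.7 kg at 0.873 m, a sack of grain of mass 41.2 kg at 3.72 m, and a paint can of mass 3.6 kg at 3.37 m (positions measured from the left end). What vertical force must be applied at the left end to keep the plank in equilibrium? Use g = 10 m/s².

F ≈ 725 N

About the right end:
Beam weight: 20.3 × 10 = 203 N down at 2.03 m → arm 2.03 m, τ = 203 × 2.03 = 412.1 N·m counterclockwise.
Speaker: 14.1 × 10 = 141 N down at 0.552 m → arm 3.508 m, τ = 141 × 3.508 = 494.6 N·m counterclockwise.
Load: 58.7 × 10 = 587 N down at 0.873 m → arm 3.187 m, τ = 587 × 3.187 = 1871 N·m counterclockwise.
Sack of grain: 41.2 × 10 = 412 N down at 3.72 m → arm 0.34 m, τ = 412 × 0.34 = 140.1 N·m counterclockwise.
Paint can: 3.6 × 10 = 36 N down at 3.37 m → arm 0.69 m, τ = 36 × 0.69 = 24.84 N·m counterclockwise.
Net moment of the loads = 2943 N·m counterclockwise.
The upward force F acts at the left end, arm 4.06 m, giving F × 4.06 clockwise.
For rotational equilibrium, F × 4.06 = 2943, so F = 2943 / 4.06 = 725 N.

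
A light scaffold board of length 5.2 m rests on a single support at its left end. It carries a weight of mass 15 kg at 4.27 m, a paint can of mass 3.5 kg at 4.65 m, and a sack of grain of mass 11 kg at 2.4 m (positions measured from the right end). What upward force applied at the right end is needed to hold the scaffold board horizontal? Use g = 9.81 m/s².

F ≈ 88.1 N

About the left end:
Weight: 15 × 9.81 = 147.2 N down at 4.27 m → arm 0.93 m, τ = 147.2 × 0.93 = 136.9 N·m clockwise.
Paint can: 3.5 × 9.81 = 34.34 N down at 4.65 m → arm 0.55 m, τ = 34.34 × 0.55 = 18.89 N·m clockwise.
Sack of grain: 11 × 9.81 = 107.9 N down at 2.4 m → arm 2.8 m, τ = 107.9 × 2.8 = 302.1 N·m clockwise.
Net moment of the loads = 457.9 N·m clockwise.
The upward force F acts at the right end, arm 5.2 m, giving F × 5.2 counterclockwise.
Στ = 0 ⇒ F × 5.2 = 457.9 ⇒ F = 457.9 / 5.2 = 88.1 N.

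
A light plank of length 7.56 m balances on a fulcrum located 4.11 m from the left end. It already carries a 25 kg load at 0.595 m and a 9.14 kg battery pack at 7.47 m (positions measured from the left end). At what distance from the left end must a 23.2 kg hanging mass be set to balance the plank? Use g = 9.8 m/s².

x ≈ 6.57 m from the left end

Sum moments about the fulcrum (at 4.11 m from the left end) (the support reaction has zero arm there).
Load: 25 × 9.8 = 245 N down at 0.595 m → arm 3.515 m, τ = 245 × 3.515 = 861.2 N·m counterclockwise.
Battery pack: 9.14 × 9.8 = 89.57 N down at 7.47 m → arm 3.36 m, τ = 89.57 × 3.36 = 301 N·m clockwise.
Net moment of existing loads = 560.2 N·m counterclockwise.
The hanging mass weighs 23.2 × 9.8 = 227.4 N and must supply an equal clockwise moment, so its lever arm about the fulcrum is 560.2 / 227.4 = 2.46 m.
That puts it at 4.11 + 2.46 = 6.57 m from the left end.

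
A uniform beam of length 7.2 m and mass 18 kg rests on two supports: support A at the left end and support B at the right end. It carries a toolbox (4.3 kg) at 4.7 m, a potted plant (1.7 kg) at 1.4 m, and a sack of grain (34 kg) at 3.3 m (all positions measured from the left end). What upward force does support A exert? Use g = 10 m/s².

Choose support B as the axis so its reaction then has zero moment arm.
Beam weight: 18 × 10 = 180 N down at 3.6 m → arm 3.6 m, τ = 180 × 3.6 = 648 N·m counterclockwise.
Toolbox: 4.3 × 10 = 43 N down at 4.7 m → arm 2.5 m, τ = 43 × 2.5 = 107.5 N·m counterclockwise.
Potted plant: 1.7 × 10 = 17 N down at 1.4 m → arm 5.8 m, τ = 17 × 5.8 = 98.6 N·m counterclockwise.
Sack of grain: 34 × 10 = 340 N down at 3.3 m → arm 3.9 m, τ = 340 × 3.9 = 1326 N·m counterclockwise.
Net load moment about support B = 2180 N·m counterclockwise.
Reaction R at support A is upward at 0 m, arm 7.2 m → moment R × 7.2 clockwise.
Στ = 0 ⇒ R × 7.2 = 2180 ⇒ R = 303 N.

R_A ≈ 303 N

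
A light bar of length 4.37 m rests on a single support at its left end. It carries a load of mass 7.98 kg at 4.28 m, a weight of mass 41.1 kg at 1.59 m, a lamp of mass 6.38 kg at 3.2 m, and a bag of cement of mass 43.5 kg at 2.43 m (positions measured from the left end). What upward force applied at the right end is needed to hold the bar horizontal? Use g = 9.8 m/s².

Sum moments about the left end (the unknown pivot reaction has zero arm there).
Load: 7.98 × 9.8 = 78.2 N down at 4.28 m → arm 4.28 m, τ = 78.2 × 4.28 = 334.7 N·m clockwise.
Weight: 41.1 × 9.8 = 402.8 N down at 1.59 m → arm 1.59 m, τ = 402.8 × 1.59 = 640.5 N·m clockwise.
Lamp: 6.38 × 9.8 = 62.52 N down at 3.2 m → arm 3.2 m, τ = 62.52 × 3.2 = 200.1 N·m clockwise.
Bag of cement: 43.5 × 9.8 = 426.3 N down at 2.43 m → arm 2.43 m, τ = 426.3 × 2.43 = 1036 N·m clockwise.
Net moment of the loads = 2211 N·m clockwise.
The upward force F acts at the right end, arm 4.37 m, giving F × 4.37 counterclockwise.
Στ = 0 ⇒ F × 4.37 = 2211 ⇒ F = 2211 / 4.37 = 506 N.

F ≈ 506 N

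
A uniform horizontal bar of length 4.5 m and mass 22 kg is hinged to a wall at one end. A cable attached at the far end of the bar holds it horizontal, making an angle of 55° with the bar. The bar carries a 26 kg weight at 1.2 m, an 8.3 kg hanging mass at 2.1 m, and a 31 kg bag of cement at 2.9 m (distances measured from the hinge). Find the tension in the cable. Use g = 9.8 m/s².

Take moments about the hinge.
Beam weight: 22 × 9.8 = 215.6 N down at 2.25 m → arm 2.25 m, τ = 215.6 × 2.25 = 485.1 N·m clockwise.
Weight: 26 × 9.8 = 254.8 N down at 1.2 m → arm 1.2 m, τ = 254.8 × 1.2 = 305.8 N·m clockwise.
Hanging mass: 8.3 × 9.8 = 81.34 N down at 2.1 m → arm 2.1 m, τ = 81.34 × 2.1 = 170.8 N·m clockwise.
Bag of cement: 31 × 9.8 = 303.8 N down at 2.9 m → arm 2.9 m, τ = 303.8 × 2.9 = 881 N·m clockwise.
Total clockwise load moment = 1843 N·m.
The cable tension T acts at 4.5 m; only its component perpendicular to the bar, T sinθ, produces torque. sin 55° = 0.8192.
Balancing moments: T × 4.5 × 0.8192 = 1843, giving T = 1843 / 3.686 = 500 N.

T ≈ 500 N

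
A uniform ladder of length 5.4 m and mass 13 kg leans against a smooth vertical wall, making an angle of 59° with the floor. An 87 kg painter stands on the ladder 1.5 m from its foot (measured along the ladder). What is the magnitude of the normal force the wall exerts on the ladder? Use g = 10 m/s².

N_wall ≈ 184 N

Taking torques about the foot of the ladder:
Ladder weight 13×10 = 130 N acts at 2.7 m along the ladder; its horizontal arm is 2.7·cos59° = 1.391 m → τ = 180.8 N·m clockwise.
Painter: 87×10 = 870 N at 1.5 m → arm 0.7726 m → τ = 672.2 N·m clockwise.
Wall normal N acts horizontally at the top; its moment arm is the height L sinθ = 5.4·sin59° = 4.629 m, counterclockwise.
Στ = 0 ⇒ N × 4.629 = 853 ⇒ N = 184 N.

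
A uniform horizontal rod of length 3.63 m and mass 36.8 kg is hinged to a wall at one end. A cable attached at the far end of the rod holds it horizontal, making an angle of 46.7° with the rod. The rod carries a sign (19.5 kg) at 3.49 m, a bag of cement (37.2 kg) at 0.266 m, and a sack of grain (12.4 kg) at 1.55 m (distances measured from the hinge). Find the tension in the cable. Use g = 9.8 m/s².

T ≈ 608 N

Take moments about the hinge.
Beam weight: 36.8 × 9.8 = 360.6 N down at 1.815 m → arm 1.815 m, τ = 360.6 × 1.815 = 654.5 N·m clockwise.
Sign: 19.5 × 9.8 = 191.1 N down at 3.49 m → arm 3.49 m, τ = 191.1 × 3.49 = 666.9 N·m clockwise.
Bag of cement: 37.2 × 9.8 = 364.6 N down at 0.266 m → arm 0.266 m, τ = 364.6 × 0.266 = 96.98 N·m clockwise.
Sack of grain: 12.4 × 9.8 = 121.5 N down at 1.55 m → arm 1.55 m, τ = 121.5 × 1.55 = 188.3 N·m clockwise.
Total clockwise load moment = 1607 N·m.
The cable tension T acts at 3.63 m; only its component perpendicular to the rod, T sinθ, produces torque. sin 46.7° = 0.7278.
Balancing moments: T × 3.63 × 0.7278 = 1607, giving T = 1607 / 2.642 = 608 N.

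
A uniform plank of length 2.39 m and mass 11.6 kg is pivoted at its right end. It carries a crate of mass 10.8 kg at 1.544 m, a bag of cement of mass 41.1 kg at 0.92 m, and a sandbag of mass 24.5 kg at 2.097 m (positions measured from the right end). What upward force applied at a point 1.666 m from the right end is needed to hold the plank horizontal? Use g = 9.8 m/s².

F ≈ 704 N

Choose the right end as the axis so the unknown pivot reaction has zero arm there.
Beam weight: 11.6 × 9.8 = 113.7 N down at 1.195 m → arm 1.195 m, τ = 113.7 × 1.195 = 135.9 N·m counterclockwise.
Crate: 10.8 × 9.8 = 105.8 N down at 1.544 m → arm 1.544 m, τ = 105.8 × 1.544 = 163.4 N·m counterclockwise.
Bag of cement: 41.1 × 9.8 = 402.8 N down at 0.92 m → arm 0.92 m, τ = 402.8 × 0.92 = 370.6 N·m counterclockwise.
Sandbag: 24.5 × 9.8 = 240.1 N down at 2.097 m → arm 2.097 m, τ = 240.1 × 2.097 = 503.5 N·m counterclockwise.
Net moment of the loads = 1173 N·m counterclockwise.
The upward force F acts at a point 1.666 m from the right end, arm 1.666 m, giving F × 1.666 clockwise.
Balancing moments: F × 1.666 = 1173, giving F = 1173 / 1.666 = 704 N.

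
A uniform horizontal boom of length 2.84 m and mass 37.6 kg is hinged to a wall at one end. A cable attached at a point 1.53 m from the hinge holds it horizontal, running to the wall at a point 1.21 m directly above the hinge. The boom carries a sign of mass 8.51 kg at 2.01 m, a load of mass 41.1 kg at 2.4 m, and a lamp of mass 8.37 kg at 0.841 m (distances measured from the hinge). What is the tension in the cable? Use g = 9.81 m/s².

T ≈ 1820 N

Choose the hinge as the axis so the unknown hinge reaction has zero arm there.
Beam weight: 37.6 × 9.81 = 368.9 N down at 1.42 m → arm 1.42 m, τ = 368.9 × 1.42 = 523.8 N·m clockwise.
Sign: 8.51 × 9.81 = 83.48 N down at 2.01 m → arm 2.01 m, τ = 83.48 × 2.01 = 167.8 N·m clockwise.
Load: 41.1 × 9.81 = 403.2 N down at 2.4 m → arm 2.4 m, τ = 403.2 × 2.4 = 967.7 N·m clockwise.
Lamp: 8.37 × 9.81 = 82.11 N down at 0.841 m → arm 0.841 m, τ = 82.11 × 0.841 = 69.05 N·m clockwise.
Total clockwise load moment = 1728 N·m.
The cable tension T acts at 1.53 m; only its component perpendicular to the boom, T sinθ, produces torque. sinθ = h/√(h²+d²) = 1.21/√(1.21²+1.53²) = 0.6203.
Balancing moments: T × 1.53 × 0.6203 = 1728, giving T = 1728 / 0.9491 = 1820 N.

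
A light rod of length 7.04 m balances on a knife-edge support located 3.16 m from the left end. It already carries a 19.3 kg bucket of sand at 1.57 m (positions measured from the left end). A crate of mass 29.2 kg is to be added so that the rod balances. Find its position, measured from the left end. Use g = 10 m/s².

x ≈ 4.21 m from the left end

Choose the knife-edge support (at 3.16 m from the left end) as the axis so the support reaction has zero arm there.
Bucket of sand: 19.3 × 10 = 193 N down at 1.57 m → arm 1.59 m, τ = 193 × 1.59 = 306.9 N·m counterclockwise.
Net moment of existing loads = 306.9 N·m counterclockwise.
The crate weighs 29.2 × 10 = 292 N and must supply an equal clockwise moment, so its lever arm about the knife-edge support is 306.9 / 292 = 1.05 m.
That puts it at 3.16 + 1.05 = 4.21 m from the left end.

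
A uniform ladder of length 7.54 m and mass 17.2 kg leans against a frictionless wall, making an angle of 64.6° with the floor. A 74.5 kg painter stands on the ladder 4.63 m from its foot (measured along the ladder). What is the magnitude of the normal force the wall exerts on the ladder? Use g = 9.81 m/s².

N_wall ≈ 253 N

Taking torques about the foot of the ladder:
Ladder weight 17.2×9.81 = 168.7 N acts at 3.77 m along the ladder; its horizontal arm is 3.77·cos64.6° = 1.617 m → τ = 272.8 N·m clockwise.
Painter: 74.5×9.81 = 730.8 N at 4.63 m → arm 1.986 m → τ = 1451 N·m clockwise.
Wall normal N acts horizontally at the top; its moment arm is the height L sinθ = 7.54·sin64.6° = 6.811 m, counterclockwise.
Setting net torque to zero: N × 6.811 = 1724 → N = 253 N.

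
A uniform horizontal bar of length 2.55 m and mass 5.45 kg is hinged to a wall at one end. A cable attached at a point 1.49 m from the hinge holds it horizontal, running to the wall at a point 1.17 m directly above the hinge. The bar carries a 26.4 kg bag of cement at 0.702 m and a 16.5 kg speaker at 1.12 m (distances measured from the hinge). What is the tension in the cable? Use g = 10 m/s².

T ≈ 478 N

Take moments about the hinge.
Beam weight: 5.45 × 10 = 54.5 N down at 1.275 m → arm 1.275 m, τ = 54.5 × 1.275 = 69.49 N·m clockwise.
Bag of cement: 26.4 × 10 = 264 N down at 0.702 m → arm 0.702 m, τ = 264 × 0.702 = 185.3 N·m clockwise.
Speaker: 16.5 × 10 = 165 N down at 1.12 m → arm 1.12 m, τ = 165 × 1.12 = 184.8 N·m clockwise.
Total clockwise load moment = 439.6 N·m.
The cable tension T acts at 1.49 m; only its component perpendicular to the bar, T sinθ, produces torque. sinθ = h/√(h²+d²) = 1.17/√(1.17²+1.49²) = 0.6176.
Balancing moments: T × 1.49 × 0.6176 = 439.6, giving T = 439.6 / 0.9202 = 478 N.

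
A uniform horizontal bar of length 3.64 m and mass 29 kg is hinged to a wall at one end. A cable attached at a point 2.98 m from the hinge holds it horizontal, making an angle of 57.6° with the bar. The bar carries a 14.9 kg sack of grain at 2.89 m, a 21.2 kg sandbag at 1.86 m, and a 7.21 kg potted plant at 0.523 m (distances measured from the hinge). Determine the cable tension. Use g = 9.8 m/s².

T ≈ 542 N

Choose the hinge as the axis so the unknown hinge reaction has zero arm there.
Beam weight: 29 × 9.8 = 284.2 N down at 1.82 m → arm 1.82 m, τ = 284.2 × 1.82 = 517.2 N·m clockwise.
Sack of grain: 14.9 × 9.8 = 146 N down at 2.89 m → arm 2.89 m, τ = 146 × 2.89 = 421.9 N·m clockwise.
Sandbag: 21.2 × 9.8 = 207.8 N down at 1.86 m → arm 1.86 m, τ = 207.8 × 1.86 = 386.5 N·m clockwise.
Potted plant: 7.21 × 9.8 = 70.66 N down at 0.523 m → arm 0.523 m, τ = 70.66 × 0.523 = 36.96 N·m clockwise.
Total clockwise load moment = 1363 N·m.
The cable tension T acts at 2.98 m; only its component perpendicular to the bar, T sinθ, produces torque. sin 57.6° = 0.8443.
Balancing moments: T × 2.98 × 0.8443 = 1363, giving T = 1363 / 2.516 = 542 N.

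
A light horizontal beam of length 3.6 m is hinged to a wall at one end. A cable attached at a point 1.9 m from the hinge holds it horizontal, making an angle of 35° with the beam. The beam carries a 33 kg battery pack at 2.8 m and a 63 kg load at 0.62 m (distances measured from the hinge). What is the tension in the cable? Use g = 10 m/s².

T ≈ 1210 N

Take moments about the hinge.
Battery pack: 33 × 10 = 330 N down at 2.8 m → arm 2.8 m, τ = 330 × 2.8 = 924 N·m clockwise.
Load: 63 × 10 = 630 N down at 0.62 m → arm 0.62 m, τ = 630 × 0.62 = 390.6 N·m clockwise.
Total clockwise load moment = 1315 N·m.
The cable tension T acts at 1.9 m; only its component perpendicular to the beam, T sinθ, produces torque. sin 35° = 0.5736.
Στ = 0 ⇒ T × 1.9 × 0.5736 = 1315 ⇒ T = 1315 / 1.09 = 1210 N.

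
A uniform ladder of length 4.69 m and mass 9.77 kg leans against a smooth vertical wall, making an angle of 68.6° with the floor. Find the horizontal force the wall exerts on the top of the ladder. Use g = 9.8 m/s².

N_wall ≈ 18.8 N

Choose the foot of the ladder as the axis so the floor normal and friction both act there and drop out.
Ladder weight 9.77×9.8 = 95.75 N acts at 2.345 m along the ladder; its horizontal arm is 2.345·cos68.6° = 0.8556 m → τ = 81.92 N·m clockwise.
Wall normal N acts horizontally at the top; its moment arm is the height L sinθ = 4.69·sin68.6° = 4.367 m, counterclockwise.
Balancing moments: N × 4.367 = 81.92, giving N = 18.8 N.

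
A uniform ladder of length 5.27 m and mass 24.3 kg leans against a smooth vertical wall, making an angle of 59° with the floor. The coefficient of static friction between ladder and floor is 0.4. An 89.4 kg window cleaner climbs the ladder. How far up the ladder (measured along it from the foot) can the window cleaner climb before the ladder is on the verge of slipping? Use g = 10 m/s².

d ≈ 3.75 m

Take moments about the foot of the ladder.
Ladder weight 24.3×10 = 243 N acts at 2.635 m along the ladder; its horizontal arm is 2.635·cos59° = 1.357 m → τ = 329.8 N·m clockwise.
Window cleaner weight 89.4×10 = 894 N at distance d → arm d·cos59° → τ = 894·d·0.515 clockwise.
Wall normal N at the top has arm L sinθ = 4.517 m counterclockwise, so Στ = 0 gives N·4.517 = 329.8 + 460.4·d.
ΣFy = 0 ⇒ N_floor = 1137 N, so the maximum friction is μ_s·N_floor = 0.4×1137 = 454.8 N. ΣFx = 0 ⇒ N_wall = f, so at the slipping point N = 454.8 N.
Substituting: 454.8×4.517 = 329.8 + 460.4·d ⇒ d = (2054 − 329.8) / 460.4 = 3.75 m.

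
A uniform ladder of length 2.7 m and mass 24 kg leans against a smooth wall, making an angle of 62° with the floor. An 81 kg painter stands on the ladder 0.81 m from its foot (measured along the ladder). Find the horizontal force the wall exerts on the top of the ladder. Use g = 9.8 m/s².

N_wall ≈ 189 N

Sum moments about the foot of the ladder (the floor normal and friction both act there and drop out).
Ladder weight 24×9.8 = 235.2 N acts at 1.35 m along the ladder; its horizontal arm is 1.35·cos62° = 0.6338 m → τ = 149.1 N·m clockwise.
Painter: 81×9.8 = 793.8 N at 0.81 m → arm 0.3803 m → τ = 301.9 N·m clockwise.
Wall normal N acts horizontally at the top; its moment arm is the height L sinθ = 2.7·sin62° = 2.384 m, counterclockwise.
Balancing moments: N × 2.384 = 451, giving N = 189 N.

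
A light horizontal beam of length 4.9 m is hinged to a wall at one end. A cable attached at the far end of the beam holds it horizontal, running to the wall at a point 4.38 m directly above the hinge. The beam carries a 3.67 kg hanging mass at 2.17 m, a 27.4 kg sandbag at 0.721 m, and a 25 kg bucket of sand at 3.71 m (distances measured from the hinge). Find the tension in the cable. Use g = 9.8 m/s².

Sum moments about the hinge (the unknown hinge reaction has zero arm there).
Hanging mass: 3.67 × 9.8 = 35.97 N down at 2.17 m → arm 2.17 m, τ = 35.97 × 2.17 = 78.05 N·m clockwise.
Sandbag: 27.4 × 9.8 = 268.5 N down at 0.721 m → arm 0.721 m, τ = 268.5 × 0.721 = 193.6 N·m clockwise.
Bucket of sand: 25 × 9.8 = 245 N down at 3.71 m → arm 3.71 m, τ = 245 × 3.71 = 909 N·m clockwise.
Total clockwise load moment = 1181 N·m.
The cable tension T acts at 4.9 m; only its component perpendicular to the beam, T sinθ, produces torque. sinθ = h/√(h²+d²) = 4.38/√(4.38²+4.9²) = 0.6664.
For rotational equilibrium, T × 4.9 × 0.6664 = 1181, so T = 1181 / 3.265 = 362 N.

T ≈ 362 N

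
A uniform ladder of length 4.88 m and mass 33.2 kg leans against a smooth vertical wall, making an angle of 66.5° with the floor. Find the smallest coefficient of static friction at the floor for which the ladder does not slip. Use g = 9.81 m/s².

Taking torques about the foot of the ladder:
Ladder weight 33.2×9.81 = 325.7 N acts at 2.44 m along the ladder; its horizontal arm is 2.44·cos66.5° = 0.9729 m → τ = 316.9 N·m clockwise.
Wall normal N acts horizontally at the top; its moment arm is the height L sinθ = 4.88·sin66.5° = 4.475 m, counterclockwise.
Setting net torque to zero: N × 4.475 = 316.9 → N = 70.82 N.
ΣFx = 0 ⇒ f = N_wall = 70.82 N. ΣFy = 0 ⇒ N_floor = 325.7 N.
μ_min = f / N_floor = 70.82 / 325.7 = 0.217.

μ_min ≈ 0.217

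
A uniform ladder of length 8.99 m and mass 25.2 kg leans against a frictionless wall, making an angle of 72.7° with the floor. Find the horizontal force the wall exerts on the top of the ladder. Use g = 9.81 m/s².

N_wall ≈ 38.5 N

Choose the foot of the ladder as the axis so the floor normal and friction both act there and drop out.
Ladder weight 25.2×9.81 = 247.2 N acts at 4.495 m along the ladder; its horizontal arm is 4.495·cos72.7° = 1.337 m → τ = 330.5 N·m clockwise.
Wall normal N acts horizontally at the top; its moment arm is the height L sinθ = 8.99·sin72.7° = 8.583 m, counterclockwise.
Στ = 0 ⇒ N × 8.583 = 330.5 ⇒ N = 38.5 N.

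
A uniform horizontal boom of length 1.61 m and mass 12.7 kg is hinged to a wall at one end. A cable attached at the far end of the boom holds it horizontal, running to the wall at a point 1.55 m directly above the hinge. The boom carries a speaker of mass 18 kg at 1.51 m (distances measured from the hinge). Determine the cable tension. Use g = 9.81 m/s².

T ≈ 329 N

Take moments about the hinge.
Beam weight: 12.7 × 9.81 = 124.6 N down at 0.805 m → arm 0.805 m, τ = 124.6 × 0.805 = 100.3 N·m clockwise.
Speaker: 18 × 9.81 = 176.6 N down at 1.51 m → arm 1.51 m, τ = 176.6 × 1.51 = 266.7 N·m clockwise.
Total clockwise load moment = 367 N·m.
The cable tension T acts at 1.61 m; only its component perpendicular to the boom, T sinθ, produces torque. sinθ = h/√(h²+d²) = 1.55/√(1.55²+1.61²) = 0.6936.
Setting net torque to zero: T × 1.61 × 0.6936 = 367 → T = 367 / 1.117 = 329 N.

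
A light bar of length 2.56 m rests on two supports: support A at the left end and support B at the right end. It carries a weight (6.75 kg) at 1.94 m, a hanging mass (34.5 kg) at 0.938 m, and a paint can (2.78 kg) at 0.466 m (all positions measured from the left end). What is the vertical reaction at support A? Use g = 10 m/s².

About support B:
Weight: 6.75 × 10 = 67.5 N down at 1.94 m → arm 0.62 m, τ = 67.5 × 0.62 = 41.85 N·m counterclockwise.
Hanging mass: 34.5 × 10 = 345 N down at 0.938 m → arm 1.622 m, τ = 345 × 1.622 = 559.6 N·m counterclockwise.
Paint can: 2.78 × 10 = 27.8 N down at 0.466 m → arm 2.094 m, τ = 27.8 × 2.094 = 58.21 N·m counterclockwise.
Net load moment about support B = 659.7 N·m counterclockwise.
Reaction R at support A is upward at 0 m, arm 2.56 m → moment R × 2.56 clockwise.
For rotational equilibrium, R × 2.56 = 659.7, so R = 258 N.

R_A ≈ 258 N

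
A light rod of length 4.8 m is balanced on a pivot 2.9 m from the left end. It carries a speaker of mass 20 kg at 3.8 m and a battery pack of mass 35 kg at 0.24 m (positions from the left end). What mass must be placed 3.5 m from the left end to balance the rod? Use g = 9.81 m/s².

m ≈ 125 kg

Taking torques about the pivot (at 2.9 m from the left end):
Speaker: 20 × 9.81 = 196.2 N down at 3.8 m → arm 0.9 m, τ = 196.2 × 0.9 = 176.6 N·m clockwise.
Battery pack: 35 × 9.81 = 343.4 N down at 0.24 m → arm 2.66 m, τ = 343.4 × 2.66 = 913.4 N·m counterclockwise.
Net moment of known loads = 736.8 N·m counterclockwise.
An unknown mass m at 3.5 m has arm 0.6 m; its moment is m·g·0.6 clockwise.
Στ = 0 ⇒ m × 9.81 × 0.6 = 736.8 ⇒ m = 736.8 / (9.81 × 0.6) = 125 kg.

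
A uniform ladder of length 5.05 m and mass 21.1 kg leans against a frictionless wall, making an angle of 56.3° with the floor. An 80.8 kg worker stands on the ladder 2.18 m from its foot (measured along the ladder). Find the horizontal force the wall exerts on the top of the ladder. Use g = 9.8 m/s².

N_wall ≈ 297 N

Taking torques about the foot of the ladder:
Ladder weight 21.1×9.8 = 206.8 N acts at 2.525 m along the ladder; its horizontal arm is 2.525·cos56.3° = 1.401 m → τ = 289.7 N·m clockwise.
Worker: 80.8×9.8 = 791.8 N at 2.18 m → arm 1.21 m → τ = 958.1 N·m clockwise.
Wall normal N acts horizontally at the top; its moment arm is the height L sinθ = 5.05·sin56.3° = 4.201 m, counterclockwise.
Στ = 0 ⇒ N × 4.201 = 1248 ⇒ N = 297 N.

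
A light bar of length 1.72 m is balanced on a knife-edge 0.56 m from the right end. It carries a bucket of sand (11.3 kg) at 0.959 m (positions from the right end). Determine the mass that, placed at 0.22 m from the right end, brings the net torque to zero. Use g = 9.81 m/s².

m ≈ 13.3 kg

Sum moments about the knife-edge (at 0.56 m from the right end) (the support reaction has zero arm there).
Bucket of sand: 11.3 × 9.81 = 110.9 N down at 0.959 m → arm 0.399 m, τ = 110.9 × 0.399 = 44.25 N·m counterclockwise.
Net moment of known loads = 44.25 N·m counterclockwise.
An unknown mass m at 0.22 m has arm 0.34 m; its moment is m·g·0.34 clockwise.
Στ = 0 ⇒ m × 9.81 × 0.34 = 44.25 ⇒ m = 44.25 / (9.81 × 0.34) = 13.3 kg.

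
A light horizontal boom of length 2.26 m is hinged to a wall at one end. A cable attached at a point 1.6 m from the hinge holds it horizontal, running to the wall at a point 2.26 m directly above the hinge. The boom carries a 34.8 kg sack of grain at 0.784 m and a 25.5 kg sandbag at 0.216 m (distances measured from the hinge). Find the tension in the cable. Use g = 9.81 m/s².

Sum moments about the hinge (the unknown hinge reaction has zero arm there).
Sack of grain: 34.8 × 9.81 = 341.4 N down at 0.784 m → arm 0.784 m, τ = 341.4 × 0.784 = 267.7 N·m clockwise.
Sandbag: 25.5 × 9.81 = 250.2 N down at 0.216 m → arm 0.216 m, τ = 250.2 × 0.216 = 54.04 N·m clockwise.
Total clockwise load moment = 321.7 N·m.
The cable tension T acts at 1.6 m; only its component perpendicular to the boom, T sinθ, produces torque. sinθ = h/√(h²+d²) = 2.26/√(2.26²+1.6²) = 0.8162.
Setting net torque to zero: T × 1.6 × 0.8162 = 321.7 → T = 321.7 / 1.306 = 246 N.

T ≈ 246 N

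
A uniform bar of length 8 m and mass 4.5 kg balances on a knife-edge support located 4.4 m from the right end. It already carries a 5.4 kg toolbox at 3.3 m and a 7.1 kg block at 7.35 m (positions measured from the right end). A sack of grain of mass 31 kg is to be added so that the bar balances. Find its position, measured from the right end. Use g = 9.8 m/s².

Take moments about the knife-edge support (at 4.4 m from the right end).
Beam weight: 4.5 × 9.8 = 44.1 N down at 4 m → arm 0.4 m, τ = 44.1 × 0.4 = 17.64 N·m clockwise.
Toolbox: 5.4 × 9.8 = 52.92 N down at 3.3 m → arm 1.1 m, τ = 52.92 × 1.1 = 58.21 N·m clockwise.
Block: 7.1 × 9.8 = 69.58 N down at 7.35 m → arm 2.95 m, τ = 69.58 × 2.95 = 205.3 N·m counterclockwise.
Net moment of existing loads = 129.5 N·m counterclockwise.
The sack of grain weighs 31 × 9.8 = 303.8 N and must supply an equal clockwise moment, so its lever arm about the knife-edge support is 129.5 / 303.8 = 0.426 m.
That puts it at 4.4 − 0.426 = 3.97 m from the right end.

x ≈ 3.97 m from the right end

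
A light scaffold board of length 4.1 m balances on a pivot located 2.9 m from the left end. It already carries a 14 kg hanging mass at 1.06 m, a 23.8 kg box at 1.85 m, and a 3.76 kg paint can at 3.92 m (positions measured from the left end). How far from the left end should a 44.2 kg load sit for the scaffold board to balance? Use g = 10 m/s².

x ≈ 3.96 m from the left end

Sum moments about the pivot (at 2.9 m from the left end) (the support reaction has zero arm there).
Hanging mass: 14 × 10 = 140 N down at 1.06 m → arm 1.84 m, τ = 140 × 1.84 = 257.6 N·m counterclockwise.
Box: 23.8 × 10 = 238 N down at 1.85 m → arm 1.05 m, τ = 238 × 1.05 = 249.9 N·m counterclockwise.
Paint can: 3.76 × 10 = 37.6 N down at 3.92 m → arm 1.02 m, τ = 37.6 × 1.02 = 38.35 N·m clockwise.
Net moment of existing loads = 469.1 N·m counterclockwise.
The load weighs 44.2 × 10 = 442 N and must supply an equal clockwise moment, so its lever arm about the pivot is 469.1 / 442 = 1.06 m.
That puts it at 2.9 + 1.06 = 3.96 m from the left end.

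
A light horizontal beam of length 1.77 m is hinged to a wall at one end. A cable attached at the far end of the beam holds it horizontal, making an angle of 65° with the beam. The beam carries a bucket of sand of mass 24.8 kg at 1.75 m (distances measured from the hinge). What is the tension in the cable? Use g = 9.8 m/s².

T ≈ 265 N

Choose the hinge as the axis so the unknown hinge reaction has zero arm there.
Bucket of sand: 24.8 × 9.8 = 243 N down at 1.75 m → arm 1.75 m, τ = 243 × 1.75 = 425.2 N·m clockwise.
Total clockwise load moment = 425.2 N·m.
The cable tension T acts at 1.77 m; only its component perpendicular to the beam, T sinθ, produces torque. sin 65° = 0.9063.
For rotational equilibrium, T × 1.77 × 0.9063 = 425.2, so T = 425.2 / 1.604 = 265 N.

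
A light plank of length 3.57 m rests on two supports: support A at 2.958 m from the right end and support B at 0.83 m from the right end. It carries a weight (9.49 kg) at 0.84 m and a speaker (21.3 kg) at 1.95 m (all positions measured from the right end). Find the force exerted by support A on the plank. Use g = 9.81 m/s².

R_A ≈ 110 N

About support B:
Weight: 9.49 × 9.81 = 93.1 N down at 0.84 m → arm 0.01 m, τ = 93.1 × 0.01 = 0.931 N·m counterclockwise.
Speaker: 21.3 × 9.81 = 209 N down at 1.95 m → arm 1.12 m, τ = 209 × 1.12 = 234.1 N·m counterclockwise.
Net load moment about support B = 235 N·m counterclockwise.
Reaction R at support A is upward at 2.958 m, arm 2.128 m → moment R × 2.128 clockwise.
Balancing moments: R × 2.128 = 235, giving R = 110 N.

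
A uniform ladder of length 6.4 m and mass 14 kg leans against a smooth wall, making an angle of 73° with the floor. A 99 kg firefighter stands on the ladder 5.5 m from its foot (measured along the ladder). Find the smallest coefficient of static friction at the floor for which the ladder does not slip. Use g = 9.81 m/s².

About the foot of the ladder:
Ladder weight 14×9.81 = 137.3 N acts at 3.2 m along the ladder; its horizontal arm is 3.2·cos73° = 0.9356 m → τ = 128.5 N·m clockwise.
Firefighter: 99×9.81 = 971.2 N at 5.5 m → arm 1.608 m → τ = 1562 N·m clockwise.
Wall normal N acts horizontally at the top; its moment arm is the height L sinθ = 6.4·sin73° = 6.12 m, counterclockwise.
Setting net torque to zero: N × 6.12 = 1690 → N = 276.1 N.
ΣFx = 0 ⇒ f = N_wall = 276.1 N. ΣFy = 0 ⇒ N_floor = 1108 N.
μ_min = f / N_floor = 276.1 / 1108 = 0.249.

μ_min ≈ 0.249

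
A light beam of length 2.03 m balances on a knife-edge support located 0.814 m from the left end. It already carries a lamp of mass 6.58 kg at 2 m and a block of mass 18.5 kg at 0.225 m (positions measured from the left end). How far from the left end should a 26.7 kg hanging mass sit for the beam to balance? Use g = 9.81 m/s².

Sum moments about the knife-edge support (at 0.814 m from the left end) (the support reaction has zero arm there).
Lamp: 6.58 × 9.81 = 64.55 N down at 2 m → arm 1.186 m, τ = 64.55 × 1.186 = 76.56 N·m clockwise.
Block: 18.5 × 9.81 = 181.5 N down at 0.225 m → arm 0.589 m, τ = 181.5 × 0.589 = 106.9 N·m counterclockwise.
Net moment of existing loads = 30.34 N·m counterclockwise.
The hanging mass weighs 26.7 × 9.81 = 261.9 N and must supply an equal clockwise moment, so its lever arm about the knife-edge support is 30.34 / 261.9 = 0.116 m.
That puts it at 0.814 + 0.116 = 0.93 m from the left end.

x ≈ 0.93 m from the left end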